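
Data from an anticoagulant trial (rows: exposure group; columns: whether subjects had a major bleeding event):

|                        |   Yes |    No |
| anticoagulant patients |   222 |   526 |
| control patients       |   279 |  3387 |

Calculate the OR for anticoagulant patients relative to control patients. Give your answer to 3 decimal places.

OR = (222 × 3387) / (526 × 279) = 751914/146754 ≈ 5.124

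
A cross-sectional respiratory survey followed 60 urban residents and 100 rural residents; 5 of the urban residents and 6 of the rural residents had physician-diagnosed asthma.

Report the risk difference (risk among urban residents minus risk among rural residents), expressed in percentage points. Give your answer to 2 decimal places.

risk, urban residents = 5/60 = 0.0833
risk, rural residents = 6/100 = 0.0600
risk difference = 0.0833 − 0.0600 = 0.0233 → 2.33 percentage points

2.33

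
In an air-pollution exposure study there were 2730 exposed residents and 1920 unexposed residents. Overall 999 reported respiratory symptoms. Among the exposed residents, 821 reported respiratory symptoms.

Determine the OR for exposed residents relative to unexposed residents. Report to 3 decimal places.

OR ≈ 4.209

exposed residents without the outcome: 2730 − 821 = 1909
unexposed residents with the outcome: 999 − 821 = 178
unexposed residents without the outcome: 1920 − 178 = 1742
OR = (821 × 1742) / (1909 × 178) = 1430182/339802 ≈ 4.209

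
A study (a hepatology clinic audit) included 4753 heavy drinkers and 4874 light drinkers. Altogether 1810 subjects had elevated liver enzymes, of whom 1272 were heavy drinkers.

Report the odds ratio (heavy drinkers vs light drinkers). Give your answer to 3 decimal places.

OR: 2.945

heavy drinkers without the outcome: 4753 − 1272 = 3481
light drinkers with the outcome: 1810 − 1272 = 538
light drinkers without the outcome: 4874 − 538 = 4336
OR = (1272 × 4336) / (3481 × 538) = 5515392/1872778 ≈ 2.945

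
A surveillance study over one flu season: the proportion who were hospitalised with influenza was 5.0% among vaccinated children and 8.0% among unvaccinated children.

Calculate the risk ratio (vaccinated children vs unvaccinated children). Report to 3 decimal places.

RR = 0.0500 / 0.0800 = 0.625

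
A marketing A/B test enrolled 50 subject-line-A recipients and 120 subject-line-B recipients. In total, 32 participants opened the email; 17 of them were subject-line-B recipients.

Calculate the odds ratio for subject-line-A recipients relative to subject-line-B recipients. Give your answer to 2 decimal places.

subject-line-A recipients with the outcome: 32 − 17 = 15
subject-line-A recipients without the outcome: 50 − 15 = 35
subject-line-B recipients without the outcome: 120 − 17 = 103
odds, subject-line-A recipients = 15/35 = 0.4286
odds, subject-line-B recipients = 17/103 = 0.1650
OR = 0.4286 / 0.1650 = 2.60

OR: 2.60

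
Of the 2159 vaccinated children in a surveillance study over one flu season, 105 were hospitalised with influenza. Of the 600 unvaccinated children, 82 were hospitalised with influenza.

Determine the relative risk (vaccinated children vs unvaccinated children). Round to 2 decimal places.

risk, vaccinated children = 105/2159 = 0.04863
risk, unvaccinated children = 82/600 = 0.13667
RR = 0.04863 / 0.13667 = 0.36

0.36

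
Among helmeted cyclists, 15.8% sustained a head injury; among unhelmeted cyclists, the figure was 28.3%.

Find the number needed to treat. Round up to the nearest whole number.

absolute risk difference = 0.125000
1 / 0.125000 = 8.000 → round up → 8

NNT = 8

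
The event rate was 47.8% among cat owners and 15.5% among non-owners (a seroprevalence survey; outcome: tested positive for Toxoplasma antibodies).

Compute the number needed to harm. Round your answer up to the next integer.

NNH ≈ 4

absolute risk difference = 0.323000
1 / 0.323000 = 3.096 → round up → 4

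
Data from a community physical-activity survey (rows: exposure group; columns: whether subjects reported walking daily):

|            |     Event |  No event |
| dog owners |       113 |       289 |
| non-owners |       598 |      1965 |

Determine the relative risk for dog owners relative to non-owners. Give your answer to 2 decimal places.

risk, dog owners = 113/402 = 0.2811
risk, non-owners = 598/2563 = 0.2333
RR = 0.2811 / 0.2333 = 1.20

RR = 1.20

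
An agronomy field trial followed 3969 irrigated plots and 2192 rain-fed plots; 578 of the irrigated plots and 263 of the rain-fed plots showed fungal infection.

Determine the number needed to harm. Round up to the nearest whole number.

39

risk, irrigated plots = 578/3969 = 0.145629
risk, rain-fed plots = 263/2192 = 0.119982
absolute risk difference = 0.025647
1 / 0.025647 = 38.991 → round up → 39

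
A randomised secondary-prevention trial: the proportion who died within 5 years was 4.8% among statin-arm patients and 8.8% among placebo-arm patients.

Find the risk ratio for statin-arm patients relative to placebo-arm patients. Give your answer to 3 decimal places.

RR = 0.04800 / 0.08800 = 0.545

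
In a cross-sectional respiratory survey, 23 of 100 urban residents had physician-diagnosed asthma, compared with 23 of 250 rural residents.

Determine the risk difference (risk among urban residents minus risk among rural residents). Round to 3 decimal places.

risk, urban residents = 23/100 = 0.2300
risk, rural residents = 23/250 = 0.0920
risk difference = 0.2300 − 0.0920 = 0.138

RD ≈ 0.138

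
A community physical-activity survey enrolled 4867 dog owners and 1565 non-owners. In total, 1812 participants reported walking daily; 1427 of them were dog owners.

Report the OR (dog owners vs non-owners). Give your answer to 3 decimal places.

1.271

dog owners without the outcome: 4867 − 1427 = 3440
non-owners with the outcome: 1812 − 1427 = 385
non-owners without the outcome: 1565 − 385 = 1180
OR = (1427 × 1180) / (3440 × 385) = 1683860/1324400 ≈ 1.271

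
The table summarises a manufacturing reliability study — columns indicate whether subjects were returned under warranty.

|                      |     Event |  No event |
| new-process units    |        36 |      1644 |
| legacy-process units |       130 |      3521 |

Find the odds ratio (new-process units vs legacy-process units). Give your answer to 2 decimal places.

odds, new-process units = 36/1644 = 0.02190
odds, legacy-process units = 130/3521 = 0.03692
OR = 0.02190 / 0.03692 = 0.59

OR: 0.59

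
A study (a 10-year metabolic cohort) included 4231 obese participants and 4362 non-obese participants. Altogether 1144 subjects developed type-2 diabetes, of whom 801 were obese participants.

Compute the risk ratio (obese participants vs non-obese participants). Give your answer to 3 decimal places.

RR: 2.408

obese participants without the outcome: 4231 − 801 = 3430
non-obese participants with the outcome: 1144 − 801 = 343
non-obese participants without the outcome: 4362 − 343 = 4019
risk, obese participants = 801/4231 = 0.1893
risk, non-obese participants = 343/4362 = 0.0786
RR = 0.1893 / 0.0786 = 2.408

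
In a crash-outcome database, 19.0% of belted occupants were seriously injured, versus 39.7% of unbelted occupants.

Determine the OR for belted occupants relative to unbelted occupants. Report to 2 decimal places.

OR = 0.36

odds, belted occupants = 0.1900/0.8100 = 0.2346
odds, unbelted occupants = 0.3970/0.6030 = 0.6584
OR = 0.2346 / 0.6584 = 0.36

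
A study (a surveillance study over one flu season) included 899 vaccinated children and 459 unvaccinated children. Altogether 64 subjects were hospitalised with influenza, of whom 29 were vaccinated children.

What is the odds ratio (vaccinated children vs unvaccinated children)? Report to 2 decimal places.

vaccinated children without the outcome: 899 − 29 = 870
unvaccinated children with the outcome: 64 − 29 = 35
unvaccinated children without the outcome: 459 − 35 = 424
odds, vaccinated children = 29/870 = 0.03333
odds, unvaccinated children = 35/424 = 0.08255
OR = 0.03333 / 0.08255 = 0.40

OR: 0.40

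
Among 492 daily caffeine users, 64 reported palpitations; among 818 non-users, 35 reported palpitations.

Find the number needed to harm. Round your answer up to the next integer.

risk, daily caffeine users = 64/492 = 0.130081
risk, non-users = 35/818 = 0.042787
absolute risk difference = 0.087294
1 / 0.087294 = 11.456 → round up → 12

NNH = 12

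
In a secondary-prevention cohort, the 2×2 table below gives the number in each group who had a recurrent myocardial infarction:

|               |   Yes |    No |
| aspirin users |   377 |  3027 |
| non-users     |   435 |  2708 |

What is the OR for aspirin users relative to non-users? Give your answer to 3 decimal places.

OR = (377 × 2708) / (3027 × 435) = 1020916/1316745 ≈ 0.775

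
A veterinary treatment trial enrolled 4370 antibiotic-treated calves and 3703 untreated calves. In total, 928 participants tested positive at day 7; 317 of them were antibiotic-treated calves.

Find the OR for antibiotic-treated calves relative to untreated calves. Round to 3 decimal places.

0.396

antibiotic-treated calves without the outcome: 4370 − 317 = 4053
untreated calves with the outcome: 928 − 317 = 611
untreated calves without the outcome: 3703 − 611 = 3092
OR = (317 × 3092) / (4053 × 611) = 980164/2476383 ≈ 0.396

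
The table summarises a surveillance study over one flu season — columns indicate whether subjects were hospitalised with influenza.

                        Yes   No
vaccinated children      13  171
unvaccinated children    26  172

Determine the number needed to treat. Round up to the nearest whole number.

risk, vaccinated children = 13/184 = 0.070652
risk, unvaccinated children = 26/198 = 0.131313
absolute risk difference = 0.060661
1 / 0.060661 = 16.485 → round up → 17

17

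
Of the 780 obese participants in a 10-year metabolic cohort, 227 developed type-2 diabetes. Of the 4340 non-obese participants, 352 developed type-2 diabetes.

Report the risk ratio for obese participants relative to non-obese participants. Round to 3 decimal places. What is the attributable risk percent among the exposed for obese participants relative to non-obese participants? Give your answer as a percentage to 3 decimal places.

RR = 3.588; AR% = 72.131%

risk, obese participants = 227/780 = 0.2910
risk, non-obese participants = 352/4340 = 0.0811
RR = 0.2910 / 0.0811 = 3.588
AR% = (0.2910 − 0.0811) / 0.2910 = 0.7213 → 72.131%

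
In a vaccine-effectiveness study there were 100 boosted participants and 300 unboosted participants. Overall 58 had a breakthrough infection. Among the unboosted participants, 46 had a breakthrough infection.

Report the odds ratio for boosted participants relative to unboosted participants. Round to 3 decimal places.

boosted participants with the outcome: 58 − 46 = 12
boosted participants without the outcome: 100 − 12 = 88
unboosted participants without the outcome: 300 − 46 = 254
OR = (12 × 254) / (88 × 46) = 3048/4048 ≈ 0.753

OR ≈ 0.753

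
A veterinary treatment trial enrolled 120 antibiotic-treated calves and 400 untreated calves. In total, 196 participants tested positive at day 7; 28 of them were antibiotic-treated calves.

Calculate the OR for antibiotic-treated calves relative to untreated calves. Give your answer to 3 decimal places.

antibiotic-treated calves without the outcome: 120 − 28 = 92
untreated calves with the outcome: 196 − 28 = 168
untreated calves without the outcome: 400 − 168 = 232
odds, antibiotic-treated calves = 28/92 = 0.3043
odds, untreated calves = 168/232 = 0.7241
OR = 0.3043 / 0.7241 = 0.420

0.420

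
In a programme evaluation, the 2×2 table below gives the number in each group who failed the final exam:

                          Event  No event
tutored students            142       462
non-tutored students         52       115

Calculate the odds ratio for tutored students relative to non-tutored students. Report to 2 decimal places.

odds, tutored students = 142/462 = 0.3074
odds, non-tutored students = 52/115 = 0.4522
OR = 0.3074 / 0.4522 = 0.68

OR = 0.68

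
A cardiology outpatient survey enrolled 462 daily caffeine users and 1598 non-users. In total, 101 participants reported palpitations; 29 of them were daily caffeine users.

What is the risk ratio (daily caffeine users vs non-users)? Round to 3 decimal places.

daily caffeine users without the outcome: 462 − 29 = 433
non-users with the outcome: 101 − 29 = 72
non-users without the outcome: 1598 − 72 = 1526
risk, daily caffeine users = 29/462 = 0.06277
risk, non-users = 72/1598 = 0.04506
RR = 0.06277 / 0.04506 = 1.393

1.393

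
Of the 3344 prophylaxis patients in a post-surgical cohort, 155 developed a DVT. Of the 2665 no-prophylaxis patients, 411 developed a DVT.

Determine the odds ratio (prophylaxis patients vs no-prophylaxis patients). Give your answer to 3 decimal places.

OR = (155 × 2254) / (3189 × 411) = 349370/1310679 ≈ 0.267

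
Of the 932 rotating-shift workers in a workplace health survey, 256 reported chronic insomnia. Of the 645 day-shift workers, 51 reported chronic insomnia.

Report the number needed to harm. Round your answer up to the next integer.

risk, rotating-shift workers = 256/932 = 0.274678
risk, day-shift workers = 51/645 = 0.079070
absolute risk difference = 0.195608
1 / 0.195608 = 5.112 → round up → 6

NNH: 6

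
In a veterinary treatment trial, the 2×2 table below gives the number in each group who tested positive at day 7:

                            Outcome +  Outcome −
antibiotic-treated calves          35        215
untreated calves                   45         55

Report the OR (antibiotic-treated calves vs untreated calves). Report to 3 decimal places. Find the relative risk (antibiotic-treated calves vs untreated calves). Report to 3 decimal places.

OR = 0.199; RR = 0.311

OR = (35 × 55) / (215 × 45) = 1925/9675 ≈ 0.199
risk, antibiotic-treated calves = 35/250 = 0.1400
risk, untreated calves = 45/100 = 0.4500
RR = 0.1400 / 0.4500 = 0.311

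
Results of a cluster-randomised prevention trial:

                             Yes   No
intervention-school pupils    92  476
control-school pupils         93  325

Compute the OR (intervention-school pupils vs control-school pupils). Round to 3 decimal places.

OR = (92 × 325) / (476 × 93) = 29900/44268 ≈ 0.675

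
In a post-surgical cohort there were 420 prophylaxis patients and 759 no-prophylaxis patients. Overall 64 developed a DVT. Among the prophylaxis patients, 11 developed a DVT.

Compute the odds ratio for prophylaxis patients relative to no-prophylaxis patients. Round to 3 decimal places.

0.358

prophylaxis patients without the outcome: 420 − 11 = 409
no-prophylaxis patients with the outcome: 64 − 11 = 53
no-prophylaxis patients without the outcome: 759 − 53 = 706
OR = (11 × 706) / (409 × 53) = 7766/21677 ≈ 0.358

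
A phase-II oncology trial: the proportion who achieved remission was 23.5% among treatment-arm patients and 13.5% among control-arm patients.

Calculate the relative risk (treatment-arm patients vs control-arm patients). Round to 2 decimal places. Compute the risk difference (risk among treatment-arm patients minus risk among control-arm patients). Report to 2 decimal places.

RR = 0.2350 / 0.1350 = 1.74
risk difference = 0.2350 − 0.1350 = 0.10

RR = 1.74; RD = 0.10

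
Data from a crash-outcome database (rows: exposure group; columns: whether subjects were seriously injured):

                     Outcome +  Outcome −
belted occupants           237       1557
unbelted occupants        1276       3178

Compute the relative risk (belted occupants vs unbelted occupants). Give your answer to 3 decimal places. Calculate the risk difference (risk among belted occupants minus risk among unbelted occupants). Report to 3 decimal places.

RR = 0.461; RD = -0.154

risk, belted occupants = 237/1794 = 0.1321
risk, unbelted occupants = 1276/4454 = 0.2865
RR = 0.1321 / 0.2865 = 0.461
risk difference = 0.1321 − 0.2865 = -0.154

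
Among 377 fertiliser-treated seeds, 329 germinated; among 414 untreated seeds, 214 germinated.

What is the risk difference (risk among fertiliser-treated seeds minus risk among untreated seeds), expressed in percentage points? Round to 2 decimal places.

RD: 35.58

risk, fertiliser-treated seeds = 329/377 = 0.8727
risk, untreated seeds = 214/414 = 0.5169
risk difference = 0.8727 − 0.5169 = 0.3558 → 35.58 percentage points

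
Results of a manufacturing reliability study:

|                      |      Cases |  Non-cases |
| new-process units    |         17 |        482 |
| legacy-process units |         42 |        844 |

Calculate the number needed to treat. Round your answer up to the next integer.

risk, new-process units = 17/499 = 0.034068
risk, legacy-process units = 42/886 = 0.047404
absolute risk difference = 0.013336
1 / 0.013336 = 74.985 → round up → 75

75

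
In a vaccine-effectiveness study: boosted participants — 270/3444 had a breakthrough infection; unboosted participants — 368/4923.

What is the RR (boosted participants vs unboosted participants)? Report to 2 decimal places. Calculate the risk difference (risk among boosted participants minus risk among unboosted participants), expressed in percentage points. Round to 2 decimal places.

RR = 1.05; RD = 0.36

risk, boosted participants = 270/3444 = 0.0784
risk, unboosted participants = 368/4923 = 0.0748
RR = 0.0784 / 0.0748 = 1.05
risk difference = 0.0784 − 0.0748 = 0.0036 → 0.36 percentage points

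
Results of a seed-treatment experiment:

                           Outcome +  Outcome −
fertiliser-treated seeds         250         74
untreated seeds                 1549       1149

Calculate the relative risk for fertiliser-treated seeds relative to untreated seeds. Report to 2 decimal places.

risk, fertiliser-treated seeds = 250/324 = 0.7716
risk, untreated seeds = 1549/2698 = 0.5741
RR = 0.7716 / 0.5741 = 1.34

1.34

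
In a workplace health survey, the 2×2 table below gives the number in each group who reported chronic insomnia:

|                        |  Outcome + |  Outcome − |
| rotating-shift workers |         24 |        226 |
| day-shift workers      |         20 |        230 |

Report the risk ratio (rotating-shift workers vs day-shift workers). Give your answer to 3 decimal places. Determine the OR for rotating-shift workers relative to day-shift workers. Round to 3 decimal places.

RR = 1.200; OR = 1.221

risk, rotating-shift workers = 24/250 = 0.0960
risk, day-shift workers = 20/250 = 0.0800
RR = 0.0960 / 0.0800 = 1.200
odds, rotating-shift workers = 24/226 = 0.1062
odds, day-shift workers = 20/230 = 0.0870
OR = 0.1062 / 0.0870 = 1.221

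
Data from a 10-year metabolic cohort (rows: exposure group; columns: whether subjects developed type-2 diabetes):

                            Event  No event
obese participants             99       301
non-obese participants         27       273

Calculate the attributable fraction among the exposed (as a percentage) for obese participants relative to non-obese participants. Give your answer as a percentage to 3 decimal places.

risk, obese participants = 99/400 = 0.2475
risk, non-obese participants = 27/300 = 0.0900
AR% = (0.2475 − 0.0900) / 0.2475 = 0.6364 → 63.636%

AR% = 63.636%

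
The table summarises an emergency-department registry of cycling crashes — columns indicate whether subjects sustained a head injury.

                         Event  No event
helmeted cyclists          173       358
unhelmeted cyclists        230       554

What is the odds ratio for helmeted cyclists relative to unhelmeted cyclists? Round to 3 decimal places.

OR = (173 × 554) / (358 × 230) = 95842/82340 ≈ 1.164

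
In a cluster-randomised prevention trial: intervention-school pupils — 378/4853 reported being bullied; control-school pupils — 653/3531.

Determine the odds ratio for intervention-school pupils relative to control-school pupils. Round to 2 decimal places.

OR = (378 × 2878) / (4475 × 653) = 1087884/2922175 ≈ 0.37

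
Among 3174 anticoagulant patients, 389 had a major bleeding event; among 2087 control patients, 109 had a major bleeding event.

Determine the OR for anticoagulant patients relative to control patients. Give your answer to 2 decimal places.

OR = (389 × 1978) / (2785 × 109) = 769442/303565 ≈ 2.53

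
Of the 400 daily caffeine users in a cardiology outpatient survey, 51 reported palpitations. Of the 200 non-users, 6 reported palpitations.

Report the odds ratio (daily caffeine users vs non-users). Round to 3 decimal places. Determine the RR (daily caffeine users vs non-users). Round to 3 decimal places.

OR = (51 × 194) / (349 × 6) = 9894/2094 ≈ 4.725
risk, daily caffeine users = 51/400 = 0.12750
risk, non-users = 6/200 = 0.03000
RR = 0.12750 / 0.03000 = 4.250

OR = 4.725; RR = 4.250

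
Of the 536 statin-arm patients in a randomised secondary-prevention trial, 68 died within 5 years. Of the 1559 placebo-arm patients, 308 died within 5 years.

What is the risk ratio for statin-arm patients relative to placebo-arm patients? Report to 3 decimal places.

0.642

risk, statin-arm patients = 68/536 = 0.1269
risk, placebo-arm patients = 308/1559 = 0.1976
RR = 0.1269 / 0.1976 = 0.642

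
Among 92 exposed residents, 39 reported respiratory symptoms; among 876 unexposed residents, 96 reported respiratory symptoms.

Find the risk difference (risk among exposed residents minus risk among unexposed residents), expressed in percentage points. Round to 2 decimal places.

RD: 31.43

risk, exposed residents = 39/92 = 0.4239
risk, unexposed residents = 96/876 = 0.1096
risk difference = 0.4239 − 0.1096 = 0.3143 → 31.43 percentage points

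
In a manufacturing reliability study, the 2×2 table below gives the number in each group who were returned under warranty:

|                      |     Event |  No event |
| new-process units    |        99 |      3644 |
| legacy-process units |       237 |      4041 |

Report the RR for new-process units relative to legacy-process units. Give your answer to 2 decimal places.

0.48

risk, new-process units = 99/3743 = 0.02645
risk, legacy-process units = 237/4278 = 0.05540
RR = 0.02645 / 0.05540 = 0.48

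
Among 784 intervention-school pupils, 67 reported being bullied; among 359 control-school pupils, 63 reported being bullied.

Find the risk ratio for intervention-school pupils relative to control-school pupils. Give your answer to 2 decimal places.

risk, intervention-school pupils = 67/784 = 0.0855
risk, control-school pupils = 63/359 = 0.1755
RR = 0.0855 / 0.1755 = 0.49

RR = 0.49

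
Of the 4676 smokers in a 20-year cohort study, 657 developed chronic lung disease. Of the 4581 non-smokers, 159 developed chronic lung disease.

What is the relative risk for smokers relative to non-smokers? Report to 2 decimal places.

4.05

risk, smokers = 657/4676 = 0.14050
risk, non-smokers = 159/4581 = 0.03471
RR = 0.14050 / 0.03471 = 4.05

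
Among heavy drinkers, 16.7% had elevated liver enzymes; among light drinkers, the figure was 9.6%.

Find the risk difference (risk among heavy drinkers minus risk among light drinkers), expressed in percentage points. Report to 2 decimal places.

RD: 7.10

risk difference = 0.1670 − 0.0960 = 0.0710 → 7.10 percentage points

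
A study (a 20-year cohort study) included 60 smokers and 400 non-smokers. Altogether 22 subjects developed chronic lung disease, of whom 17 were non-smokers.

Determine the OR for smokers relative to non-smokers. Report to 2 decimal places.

2.05

smokers with the outcome: 22 − 17 = 5
smokers without the outcome: 60 − 5 = 55
non-smokers without the outcome: 400 − 17 = 383
OR = (5 × 383) / (55 × 17) = 1915/935 ≈ 2.05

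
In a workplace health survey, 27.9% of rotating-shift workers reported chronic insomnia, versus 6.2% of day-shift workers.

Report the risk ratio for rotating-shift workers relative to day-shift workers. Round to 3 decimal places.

RR = 0.2790 / 0.0620 = 4.500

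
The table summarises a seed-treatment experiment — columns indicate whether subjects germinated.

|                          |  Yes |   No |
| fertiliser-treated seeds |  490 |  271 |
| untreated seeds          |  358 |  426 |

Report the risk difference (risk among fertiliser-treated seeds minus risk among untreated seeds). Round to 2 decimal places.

RD: 0.19

risk, fertiliser-treated seeds = 490/761 = 0.6439
risk, untreated seeds = 358/784 = 0.4566
risk difference = 0.6439 − 0.4566 = 0.19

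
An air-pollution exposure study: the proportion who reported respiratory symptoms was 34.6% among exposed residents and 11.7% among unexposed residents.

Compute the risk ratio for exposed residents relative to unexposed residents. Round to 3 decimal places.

RR = 0.3460 / 0.1170 = 2.957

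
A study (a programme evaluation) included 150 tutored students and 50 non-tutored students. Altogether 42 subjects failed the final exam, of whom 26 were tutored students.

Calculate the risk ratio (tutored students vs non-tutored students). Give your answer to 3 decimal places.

RR ≈ 0.542

tutored students without the outcome: 150 − 26 = 124
non-tutored students with the outcome: 42 − 26 = 16
non-tutored students without the outcome: 50 − 16 = 34
risk, tutored students = 26/150 = 0.1733
risk, non-tutored students = 16/50 = 0.3200
RR = 0.1733 / 0.3200 = 0.542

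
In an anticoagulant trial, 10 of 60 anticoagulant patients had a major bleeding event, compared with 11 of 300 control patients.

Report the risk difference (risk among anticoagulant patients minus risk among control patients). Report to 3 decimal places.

risk, anticoagulant patients = 10/60 = 0.16667
risk, control patients = 11/300 = 0.03667
risk difference = 0.16667 − 0.03667 = 0.130

RD: 0.130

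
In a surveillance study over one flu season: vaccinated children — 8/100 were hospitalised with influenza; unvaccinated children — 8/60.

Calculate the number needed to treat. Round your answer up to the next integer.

risk, vaccinated children = 8/100 = 0.080000
risk, unvaccinated children = 8/60 = 0.133333
absolute risk difference = 0.053333
1 / 0.053333 = 18.750 → round up → 19

NNT ≈ 19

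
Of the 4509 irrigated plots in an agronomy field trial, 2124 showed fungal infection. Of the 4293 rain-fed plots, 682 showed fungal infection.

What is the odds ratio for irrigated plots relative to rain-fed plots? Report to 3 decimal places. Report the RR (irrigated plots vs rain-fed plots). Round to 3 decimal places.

OR = (2124 × 3611) / (2385 × 682) = 7669764/1626570 ≈ 4.715
risk, irrigated plots = 2124/4509 = 0.4711
risk, rain-fed plots = 682/4293 = 0.1589
RR = 0.4711 / 0.1589 = 2.965

OR = 4.715; RR = 2.965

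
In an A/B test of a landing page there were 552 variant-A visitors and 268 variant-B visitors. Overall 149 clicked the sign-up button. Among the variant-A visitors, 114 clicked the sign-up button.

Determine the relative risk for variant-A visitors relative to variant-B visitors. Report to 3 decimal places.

variant-A visitors without the outcome: 552 − 114 = 438
variant-B visitors with the outcome: 149 − 114 = 35
variant-B visitors without the outcome: 268 − 35 = 233
risk, variant-A visitors = 114/552 = 0.2065
risk, variant-B visitors = 35/268 = 0.1306
RR = 0.2065 / 0.1306 = 1.581

RR: 1.581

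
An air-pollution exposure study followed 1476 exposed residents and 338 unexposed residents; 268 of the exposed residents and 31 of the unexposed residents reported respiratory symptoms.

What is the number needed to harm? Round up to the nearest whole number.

risk, exposed residents = 268/1476 = 0.181572
risk, unexposed residents = 31/338 = 0.091716
absolute risk difference = 0.089856
1 / 0.089856 = 11.129 → round up → 12

NNH ≈ 12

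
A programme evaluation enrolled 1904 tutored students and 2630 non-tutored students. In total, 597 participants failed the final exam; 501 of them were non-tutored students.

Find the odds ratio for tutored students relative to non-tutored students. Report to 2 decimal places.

tutored students with the outcome: 597 − 501 = 96
tutored students without the outcome: 1904 − 96 = 1808
non-tutored students without the outcome: 2630 − 501 = 2129
OR = (96 × 2129) / (1808 × 501) = 204384/905808 ≈ 0.23

0.23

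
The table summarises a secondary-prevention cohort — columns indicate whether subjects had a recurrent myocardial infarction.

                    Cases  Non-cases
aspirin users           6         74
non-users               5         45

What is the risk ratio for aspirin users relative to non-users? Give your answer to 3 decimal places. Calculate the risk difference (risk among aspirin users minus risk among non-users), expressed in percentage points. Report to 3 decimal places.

risk, aspirin users = 6/80 = 0.0750
risk, non-users = 5/50 = 0.1000
RR = 0.0750 / 0.1000 = 0.750
risk difference = 0.0750 − 0.1000 = -0.0250 → -2.500 percentage points

RR = 0.750; RD = -2.500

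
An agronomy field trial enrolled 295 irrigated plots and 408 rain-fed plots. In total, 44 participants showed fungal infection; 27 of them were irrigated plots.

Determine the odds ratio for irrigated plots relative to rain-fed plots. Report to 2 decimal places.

irrigated plots without the outcome: 295 − 27 = 268
rain-fed plots with the outcome: 44 − 27 = 17
rain-fed plots without the outcome: 408 − 17 = 391
OR = (27 × 391) / (268 × 17) = 10557/4556 ≈ 2.32

2.32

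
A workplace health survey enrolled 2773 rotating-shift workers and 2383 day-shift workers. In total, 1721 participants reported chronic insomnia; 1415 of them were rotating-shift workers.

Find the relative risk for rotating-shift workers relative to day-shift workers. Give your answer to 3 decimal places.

RR: 3.974

rotating-shift workers without the outcome: 2773 − 1415 = 1358
day-shift workers with the outcome: 1721 − 1415 = 306
day-shift workers without the outcome: 2383 − 306 = 2077
risk, rotating-shift workers = 1415/2773 = 0.5103
risk, day-shift workers = 306/2383 = 0.1284
RR = 0.5103 / 0.1284 = 3.974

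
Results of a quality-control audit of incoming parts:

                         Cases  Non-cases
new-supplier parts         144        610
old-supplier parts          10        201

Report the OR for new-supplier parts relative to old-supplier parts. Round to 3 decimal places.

OR = (144 × 201) / (610 × 10) = 28944/6100 ≈ 4.745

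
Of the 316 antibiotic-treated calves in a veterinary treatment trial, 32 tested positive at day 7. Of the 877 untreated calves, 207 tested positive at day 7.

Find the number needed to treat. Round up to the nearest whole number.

NNT = 8

risk, antibiotic-treated calves = 32/316 = 0.101266
risk, untreated calves = 207/877 = 0.236032
absolute risk difference = 0.134766
1 / 0.134766 = 7.420 → round up → 8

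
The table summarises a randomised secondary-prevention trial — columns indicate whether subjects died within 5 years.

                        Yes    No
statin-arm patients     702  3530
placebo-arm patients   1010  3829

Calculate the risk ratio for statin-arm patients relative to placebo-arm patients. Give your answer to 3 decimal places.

risk, statin-arm patients = 702/4232 = 0.1659
risk, placebo-arm patients = 1010/4839 = 0.2087
RR = 0.1659 / 0.2087 = 0.795

RR = 0.795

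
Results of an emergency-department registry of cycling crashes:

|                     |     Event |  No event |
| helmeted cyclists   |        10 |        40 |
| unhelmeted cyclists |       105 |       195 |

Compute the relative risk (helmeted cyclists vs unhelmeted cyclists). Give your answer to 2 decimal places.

risk, helmeted cyclists = 10/50 = 0.2000
risk, unhelmeted cyclists = 105/300 = 0.3500
RR = 0.2000 / 0.3500 = 0.57

0.57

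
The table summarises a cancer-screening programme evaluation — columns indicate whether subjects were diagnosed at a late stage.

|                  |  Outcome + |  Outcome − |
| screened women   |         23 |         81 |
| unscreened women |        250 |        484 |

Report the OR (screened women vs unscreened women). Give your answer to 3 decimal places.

0.550

odds, screened women = 23/81 = 0.2840
odds, unscreened women = 250/484 = 0.5165
OR = 0.2840 / 0.5165 = 0.550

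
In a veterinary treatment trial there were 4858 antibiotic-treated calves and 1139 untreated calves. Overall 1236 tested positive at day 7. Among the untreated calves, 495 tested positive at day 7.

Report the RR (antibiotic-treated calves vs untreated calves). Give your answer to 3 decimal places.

antibiotic-treated calves with the outcome: 1236 − 495 = 741
antibiotic-treated calves without the outcome: 4858 − 741 = 4117
untreated calves without the outcome: 1139 − 495 = 644
risk, antibiotic-treated calves = 741/4858 = 0.1525
risk, untreated calves = 495/1139 = 0.4346
RR = 0.1525 / 0.4346 = 0.351

RR: 0.351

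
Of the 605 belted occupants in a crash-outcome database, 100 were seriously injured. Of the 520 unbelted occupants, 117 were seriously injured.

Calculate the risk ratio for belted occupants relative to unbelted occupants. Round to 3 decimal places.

risk, belted occupants = 100/605 = 0.1653
risk, unbelted occupants = 117/520 = 0.2250
RR = 0.1653 / 0.2250 = 0.735

RR: 0.735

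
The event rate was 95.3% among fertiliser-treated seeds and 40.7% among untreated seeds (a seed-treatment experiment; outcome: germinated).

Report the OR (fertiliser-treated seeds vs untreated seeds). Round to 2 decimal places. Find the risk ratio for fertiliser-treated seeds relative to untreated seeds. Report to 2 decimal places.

OR = 29.54; RR = 2.34

odds, fertiliser-treated seeds = 0.9530/0.0470 = 20.2766
odds, untreated seeds = 0.4070/0.5930 = 0.6863
OR = 20.2766 / 0.6863 = 29.54
RR = 0.9530 / 0.4070 = 2.34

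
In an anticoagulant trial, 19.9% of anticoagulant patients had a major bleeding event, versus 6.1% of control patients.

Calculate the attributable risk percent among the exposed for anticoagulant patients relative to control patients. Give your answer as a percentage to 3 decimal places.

AR% = (0.1990 − 0.0610) / 0.1990 = 0.6935 → 69.347%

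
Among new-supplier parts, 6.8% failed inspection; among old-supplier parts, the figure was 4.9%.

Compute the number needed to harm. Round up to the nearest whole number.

53

absolute risk difference = 0.019000
1 / 0.019000 = 52.632 → round up → 53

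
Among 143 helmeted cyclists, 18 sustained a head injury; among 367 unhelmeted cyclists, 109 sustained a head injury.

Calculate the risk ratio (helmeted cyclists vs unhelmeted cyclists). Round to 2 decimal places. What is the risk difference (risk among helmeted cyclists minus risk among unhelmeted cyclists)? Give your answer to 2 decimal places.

RR = 0.42; RD = -0.17

risk, helmeted cyclists = 18/143 = 0.1259
risk, unhelmeted cyclists = 109/367 = 0.2970
RR = 0.1259 / 0.2970 = 0.42
risk difference = 0.1259 − 0.2970 = -0.17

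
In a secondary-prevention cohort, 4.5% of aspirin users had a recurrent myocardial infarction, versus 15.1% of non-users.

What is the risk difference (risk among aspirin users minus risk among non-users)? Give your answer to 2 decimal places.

risk difference = 0.04500 − 0.15100 = -0.11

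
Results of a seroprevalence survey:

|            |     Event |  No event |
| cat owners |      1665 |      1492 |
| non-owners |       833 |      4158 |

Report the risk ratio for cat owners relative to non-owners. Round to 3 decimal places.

RR ≈ 3.160

risk, cat owners = 1665/3157 = 0.5274
risk, non-owners = 833/4991 = 0.1669
RR = 0.5274 / 0.1669 = 3.160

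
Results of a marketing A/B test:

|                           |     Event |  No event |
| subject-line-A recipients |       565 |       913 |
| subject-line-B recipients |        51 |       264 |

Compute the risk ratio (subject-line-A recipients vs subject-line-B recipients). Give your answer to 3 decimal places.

risk, subject-line-A recipients = 565/1478 = 0.3823
risk, subject-line-B recipients = 51/315 = 0.1619
RR = 0.3823 / 0.1619 = 2.361

2.361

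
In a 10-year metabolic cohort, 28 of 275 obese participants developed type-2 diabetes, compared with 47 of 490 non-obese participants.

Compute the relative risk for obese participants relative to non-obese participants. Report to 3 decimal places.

risk, obese participants = 28/275 = 0.1018
risk, non-obese participants = 47/490 = 0.0959
RR = 0.1018 / 0.0959 = 1.062

RR ≈ 1.062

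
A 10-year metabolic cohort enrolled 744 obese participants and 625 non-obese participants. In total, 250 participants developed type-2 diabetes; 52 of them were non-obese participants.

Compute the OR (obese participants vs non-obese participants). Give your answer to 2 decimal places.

4.00

obese participants with the outcome: 250 − 52 = 198
obese participants without the outcome: 744 − 198 = 546
non-obese participants without the outcome: 625 − 52 = 573
OR = (198 × 573) / (546 × 52) = 113454/28392 ≈ 4.00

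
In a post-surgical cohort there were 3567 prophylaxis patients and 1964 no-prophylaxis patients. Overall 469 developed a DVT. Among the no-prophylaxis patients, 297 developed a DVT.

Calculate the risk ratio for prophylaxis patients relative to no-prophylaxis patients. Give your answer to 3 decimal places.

0.319

prophylaxis patients with the outcome: 469 − 297 = 172
prophylaxis patients without the outcome: 3567 − 172 = 3395
no-prophylaxis patients without the outcome: 1964 − 297 = 1667
risk, prophylaxis patients = 172/3567 = 0.04822
risk, no-prophylaxis patients = 297/1964 = 0.15122
RR = 0.04822 / 0.15122 = 0.319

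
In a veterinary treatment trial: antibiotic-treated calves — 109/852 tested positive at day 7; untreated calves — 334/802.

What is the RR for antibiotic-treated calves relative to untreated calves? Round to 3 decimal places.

risk, antibiotic-treated calves = 109/852 = 0.1279
risk, untreated calves = 334/802 = 0.4165
RR = 0.1279 / 0.4165 = 0.307

0.307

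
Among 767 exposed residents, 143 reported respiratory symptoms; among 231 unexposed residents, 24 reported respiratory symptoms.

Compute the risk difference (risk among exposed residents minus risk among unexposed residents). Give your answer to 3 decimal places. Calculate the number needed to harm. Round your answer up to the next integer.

RD = 0.083; NNH = 13

risk, exposed residents = 143/767 = 0.1864
risk, unexposed residents = 24/231 = 0.1039
risk difference = 0.1864 − 0.1039 = 0.083
absolute risk difference = 0.082545
1 / 0.082545 = 12.115 → round up → 13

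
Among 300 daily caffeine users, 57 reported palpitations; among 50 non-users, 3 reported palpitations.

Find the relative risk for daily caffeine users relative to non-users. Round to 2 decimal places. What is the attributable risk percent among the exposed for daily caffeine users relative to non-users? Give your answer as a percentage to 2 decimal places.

risk, daily caffeine users = 57/300 = 0.1900
risk, non-users = 3/50 = 0.0600
RR = 0.1900 / 0.0600 = 3.17
AR% = (0.1900 − 0.0600) / 0.1900 = 0.6842 → 68.42%

RR = 3.17; AR% = 68.42%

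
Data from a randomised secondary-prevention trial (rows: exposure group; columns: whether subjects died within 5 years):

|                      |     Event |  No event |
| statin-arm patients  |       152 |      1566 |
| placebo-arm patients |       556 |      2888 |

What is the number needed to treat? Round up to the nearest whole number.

14

risk, statin-arm patients = 152/1718 = 0.088475
risk, placebo-arm patients = 556/3444 = 0.161440
absolute risk difference = 0.072965
1 / 0.072965 = 13.705 → round up → 14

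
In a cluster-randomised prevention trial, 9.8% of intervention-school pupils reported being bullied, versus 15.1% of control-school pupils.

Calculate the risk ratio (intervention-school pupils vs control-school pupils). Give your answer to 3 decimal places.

RR = 0.0980 / 0.1510 = 0.649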